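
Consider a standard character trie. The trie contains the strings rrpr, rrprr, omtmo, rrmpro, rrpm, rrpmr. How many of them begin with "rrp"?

Walk to "rrp"; the words in its subtree are exactly those with that prefix.
Words under "rrp": rrpm, rrpmr, rrpr, rrprr
Count: 4

4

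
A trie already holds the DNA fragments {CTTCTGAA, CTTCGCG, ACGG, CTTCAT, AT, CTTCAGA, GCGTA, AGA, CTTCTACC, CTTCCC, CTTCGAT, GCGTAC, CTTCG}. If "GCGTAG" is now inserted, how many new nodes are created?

The longest prefix of "GCGTAG" already in the trie is "GCGTA" (length 5).
Each of the 1 remaining characters creates one node.

1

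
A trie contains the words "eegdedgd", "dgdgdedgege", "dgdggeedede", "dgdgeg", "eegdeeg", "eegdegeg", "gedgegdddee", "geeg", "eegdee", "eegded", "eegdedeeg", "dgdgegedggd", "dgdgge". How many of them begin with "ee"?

6

Filter for entries beginning with "ee":
Words under "ee": eegded, eegdedeeg, eegdedgd, eegdee, eegdeeg, eegdegeg
Count: 6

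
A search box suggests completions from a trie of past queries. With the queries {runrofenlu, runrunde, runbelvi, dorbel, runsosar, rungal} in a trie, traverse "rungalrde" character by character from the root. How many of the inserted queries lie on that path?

1

Walk "rungalrde" from the root; an end-of-word marker is hit whenever a stored word is a prefix of "rungalrde".
Prefixes of the query that are stored words: "rungal"
Count: 1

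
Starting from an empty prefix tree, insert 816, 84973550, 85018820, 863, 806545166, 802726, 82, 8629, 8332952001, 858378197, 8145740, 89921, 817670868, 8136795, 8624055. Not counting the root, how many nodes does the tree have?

75

Insert word by word; a character creates a node only if that edge doesn't already exist:
  "816" → 3 new (8, 1, 6)
  "84973550" → prefix "8" already present; 7 new (4, 9, 7, 3, 5, 5, 0)
  "85018820" → prefix "8" already present; 7 new (5, 0, 1, 8, 8, 2, 0)
  "863" → prefix "8" already present; 2 new (6, 3)
  "806545166" → prefix "8" already present; 8 new (0, 6, 5, 4, 5, 1, 6, 6)
  "802726" → prefix "80" already present; 4 new (2, 7, 2, 6)
  "82" → prefix "8" already present; 1 new (2)
  "8629" → prefix "86" already present; 2 new (2, 9)
  "8332952001" → prefix "8" already present; 9 new (3, 3, 2, 9, 5, 2, 0, 0, 1)
  "858378197" → prefix "85" already present; 7 new (8, 3, 7, 8, 1, 9, 7)
  "8145740" → prefix "81" already present; 5 new (4, 5, 7, 4, 0)
  "89921" → prefix "8" already present; 4 new (9, 9, 2, 1)
  "817670868" → prefix "81" already present; 7 new (7, 6, 7, 0, 8, 6, 8)
  "8136795" → prefix "81" already present; 5 new (3, 6, 7, 9, 5)
  "8624055" → prefix "862" already present; 4 new (4, 0, 5, 5)
Total nodes = 3 + 7 + 7 + 2 + 8 + 4 + 1 + 2 + 9 + 7 + 5 + 4 + 7 + 5 + 4 = 75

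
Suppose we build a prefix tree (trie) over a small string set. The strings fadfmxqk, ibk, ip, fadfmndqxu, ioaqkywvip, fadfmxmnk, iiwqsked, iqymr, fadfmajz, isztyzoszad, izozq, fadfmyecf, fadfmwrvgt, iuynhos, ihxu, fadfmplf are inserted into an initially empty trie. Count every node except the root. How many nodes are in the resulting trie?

For each word, the new-node count is its length minus the longest prefix already in the trie:
  "fadfmxqk" → 8 new (f, a, d, f, m, x, q, k)
  "ibk" → 3 new (i, b, k)
  "ip" → prefix "i" already present; 1 new (p)
  "fadfmndqxu" → prefix "fadfm" already present; 5 new (n, d, q, x, u)
  "ioaqkywvip" → prefix "i" already present; 9 new (o, a, q, k, y, w, v, i, p)
  "fadfmxmnk" → prefix "fadfmx" already present; 3 new (m, n, k)
  "iiwqsked" → prefix "i" already present; 7 new (i, w, q, s, k, e, d)
  "iqymr" → prefix "i" already present; 4 new (q, y, m, r)
  "fadfmajz" → prefix "fadfm" already present; 3 new (a, j, z)
  "isztyzoszad" → prefix "i" already present; 10 new (s, z, t, y, z, o, s, z, a, d)
  "izozq" → prefix "i" already present; 4 new (z, o, z, q)
  "fadfmyecf" → prefix "fadfm" already present; 4 new (y, e, c, f)
  "fadfmwrvgt" → prefix "fadfm" already present; 5 new (w, r, v, g, t)
  "iuynhos" → prefix "i" already present; 6 new (u, y, n, h, o, s)
  "ihxu" → prefix "i" already present; 3 new (h, x, u)
  "fadfmplf" → prefix "fadfm" already present; 3 new (p, l, f)
Total nodes = 8 + 3 + 1 + 5 + 9 + 3 + 7 + 4 + 3 + 10 + 4 + 4 + 5 + 6 + 3 + 3 = 78

78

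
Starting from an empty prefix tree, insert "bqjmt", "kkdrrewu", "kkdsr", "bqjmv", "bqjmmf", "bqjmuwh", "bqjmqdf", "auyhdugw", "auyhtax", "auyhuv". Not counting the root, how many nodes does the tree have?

Count nodes per top-level branch (shared prefixes stored once):
  'a'-branch (auyhdugw, auyhtax, auyhuv): 13 nodes
  'b'-branch (bqjmmf, bqjmqdf, bqjmt, bqjmuwh, bqjmv): 14 nodes
  'k'-branch (kkdrrewu, kkdsr): 10 nodes
Sum: 37

37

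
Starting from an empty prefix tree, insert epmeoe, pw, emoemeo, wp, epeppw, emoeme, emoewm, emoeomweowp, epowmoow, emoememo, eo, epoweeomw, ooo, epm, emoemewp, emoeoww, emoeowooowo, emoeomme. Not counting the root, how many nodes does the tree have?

57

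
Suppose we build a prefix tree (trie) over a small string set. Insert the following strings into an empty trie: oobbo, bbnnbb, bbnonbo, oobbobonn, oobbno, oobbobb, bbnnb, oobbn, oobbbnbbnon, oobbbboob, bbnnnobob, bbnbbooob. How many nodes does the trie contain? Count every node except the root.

For each word, the new-node count is its length minus the longest prefix already in the trie:
  "oobbo" → 5 new (o, o, b, b, o)
  "bbnnbb" → 6 new (b, b, n, n, b, b)
  "bbnonbo" → prefix "bbn" already present; 4 new (o, n, b, o)
  "oobbobonn" → prefix "oobbo" already present; 4 new (b, o, n, n)
  "oobbno" → prefix "oobb" already present; 2 new (n, o)
  "oobbobb" → prefix "oobbob" already present; 1 new (b)
  "bbnnb" → prefix "bbnnb" already present; 0 new (none)
  "oobbn" → prefix "oobbn" already present; 0 new (none)
  "oobbbnbbnon" → prefix "oobb" already present; 7 new (b, n, b, b, n, o, n)
  "oobbbboob" → prefix "oobbb" already present; 4 new (b, o, o, b)
  "bbnnnobob" → prefix "bbnn" already present; 5 new (n, o, b, o, b)
  "bbnbbooob" → prefix "bbn" already present; 6 new (b, b, o, o, o, b)
Total nodes = 5 + 6 + 4 + 4 + 2 + 1 + 0 + 0 + 7 + 4 + 5 + 6 = 44

44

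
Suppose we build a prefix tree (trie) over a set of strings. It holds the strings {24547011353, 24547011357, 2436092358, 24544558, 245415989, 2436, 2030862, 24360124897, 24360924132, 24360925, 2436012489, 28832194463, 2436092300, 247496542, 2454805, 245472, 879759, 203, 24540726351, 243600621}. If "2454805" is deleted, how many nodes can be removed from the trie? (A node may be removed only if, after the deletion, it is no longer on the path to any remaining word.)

A node on "2454805"'s path can go only if nothing else ends at it or branches off below it.
The suffix "805" (3 nodes) is used only by "2454805"; the node for "2454" still has the child "7", so pruning stops there.
Nodes removed: 3

3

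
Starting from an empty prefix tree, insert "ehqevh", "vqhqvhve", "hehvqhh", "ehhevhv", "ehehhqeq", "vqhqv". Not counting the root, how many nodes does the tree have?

Count nodes per top-level branch (shared prefixes stored once):
  'e'-branch (ehehhqeq, ehhevhv, ehqevh): 17 nodes
  'h'-branch (hehvqhh): 7 nodes
  'v'-branch (vqhqv, vqhqvhve): 8 nodes
Sum: 32

32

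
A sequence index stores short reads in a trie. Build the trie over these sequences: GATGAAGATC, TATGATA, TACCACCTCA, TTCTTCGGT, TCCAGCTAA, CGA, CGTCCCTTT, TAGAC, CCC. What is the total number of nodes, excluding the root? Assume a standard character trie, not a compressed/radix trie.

Insert word by word; a character creates a node only if that edge doesn't already exist:
  "GATGAAGATC" → 10 new (G, A, T, G, A, A, G, A, T, C)
  "TATGATA" → 7 new (T, A, T, G, A, T, A)
  "TACCACCTCA" → prefix "TA" already present; 8 new (C, C, A, C, C, T, C, A)
  "TTCTTCGGT" → prefix "T" already present; 8 new (T, C, T, T, C, G, G, T)
  "TCCAGCTAA" → prefix "T" already present; 8 new (C, C, A, G, C, T, A, A)
  "CGA" → 3 new (C, G, A)
  "CGTCCCTTT" → prefix "CG" already present; 7 new (T, C, C, C, T, T, T)
  "TAGAC" → prefix "TA" already present; 3 new (G, A, C)
  "CCC" → prefix "C" already present; 2 new (C, C)
Total nodes = 10 + 7 + 8 + 8 + 8 + 3 + 7 + 3 + 2 = 56

56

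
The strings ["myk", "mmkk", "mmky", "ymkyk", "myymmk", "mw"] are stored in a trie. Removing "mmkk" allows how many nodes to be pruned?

A node on "mmkk"'s path can go only if nothing else ends at it or branches off below it.
The suffix "k" (1 node) is used only by "mmkk"; the node for "mmk" still has the child "y", so pruning stops there.
Nodes removed: 1

1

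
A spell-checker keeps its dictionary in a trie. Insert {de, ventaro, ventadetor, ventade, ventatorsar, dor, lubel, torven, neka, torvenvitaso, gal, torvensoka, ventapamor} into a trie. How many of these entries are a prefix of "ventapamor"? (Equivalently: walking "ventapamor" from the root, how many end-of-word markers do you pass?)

Check each prefix of "ventapamor" against the stored set — each match is an end-marker on the path.
Prefixes of the query that are stored words: "ventapamor"
Count: 1

1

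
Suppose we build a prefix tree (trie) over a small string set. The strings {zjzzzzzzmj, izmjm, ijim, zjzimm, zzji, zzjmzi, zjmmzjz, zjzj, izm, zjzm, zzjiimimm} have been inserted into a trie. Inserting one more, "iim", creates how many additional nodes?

2

"i" is already a path in the trie; the remaining "im" must be added.
New nodes needed: |"iim"| − 1 = 3 − 1 = 2.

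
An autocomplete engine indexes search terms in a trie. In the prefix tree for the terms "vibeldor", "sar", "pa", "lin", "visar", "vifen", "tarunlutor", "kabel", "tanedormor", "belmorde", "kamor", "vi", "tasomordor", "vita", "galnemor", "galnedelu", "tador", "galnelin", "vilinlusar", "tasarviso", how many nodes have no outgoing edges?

19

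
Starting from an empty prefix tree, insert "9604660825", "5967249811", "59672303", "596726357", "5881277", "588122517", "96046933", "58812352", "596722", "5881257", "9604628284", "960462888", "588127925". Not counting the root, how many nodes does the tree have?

For each word, the new-node count is its length minus the longest prefix already in the trie:
  "9604660825" → 10 new (9, 6, 0, 4, 6, 6, 0, 8, 2, 5)
  "5967249811" → 10 new (5, 9, 6, 7, 2, 4, 9, 8, 1, 1)
  "59672303" → prefix "59672" already present; 3 new (3, 0, 3)
  "596726357" → prefix "59672" already present; 4 new (6, 3, 5, 7)
  "5881277" → prefix "5" already present; 6 new (8, 8, 1, 2, 7, 7)
  "588122517" → prefix "58812" already present; 4 new (2, 5, 1, 7)
  "96046933" → prefix "96046" already present; 3 new (9, 3, 3)
  "58812352" → prefix "58812" already present; 3 new (3, 5, 2)
  "596722" → prefix "59672" already present; 1 new (2)
  "5881257" → prefix "58812" already present; 2 new (5, 7)
  "9604628284" → prefix "96046" already present; 5 new (2, 8, 2, 8, 4)
  "960462888" → prefix "9604628" already present; 2 new (8, 8)
  "588127925" → prefix "588127" already present; 3 new (9, 2, 5)
Total nodes = 10 + 10 + 3 + 4 + 6 + 4 + 3 + 3 + 1 + 2 + 5 + 2 + 3 = 56

56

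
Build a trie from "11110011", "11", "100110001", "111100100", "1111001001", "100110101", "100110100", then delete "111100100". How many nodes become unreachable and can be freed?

0

After clearing the end-marker at "111100100", prune upward until reaching a node still needed by another word.
Every node on "111100100" is still needed (e.g. by "1111001001"), so nothing is freed.
Nodes removed: 0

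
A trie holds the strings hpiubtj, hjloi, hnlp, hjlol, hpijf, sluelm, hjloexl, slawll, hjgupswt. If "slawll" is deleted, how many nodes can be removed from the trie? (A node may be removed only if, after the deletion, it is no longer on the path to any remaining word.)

Walk "slawll" from the leaf back toward the root, removing each node that no remaining word uses.
The suffix "awll" (4 nodes) is used only by "slawll"; the node for "sl" still has the child "u", so pruning stops there.
Nodes removed: 4

4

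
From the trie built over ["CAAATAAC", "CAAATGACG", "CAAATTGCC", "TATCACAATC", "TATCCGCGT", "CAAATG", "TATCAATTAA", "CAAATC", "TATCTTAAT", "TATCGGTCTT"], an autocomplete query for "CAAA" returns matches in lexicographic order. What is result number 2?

Filter for "CAAA…" and sort: "CAAATAAC", "CAAATC", "CAAATG", "CAAATGACG", "CAAATTGCC"
Position 2: CAAATC

CAAATC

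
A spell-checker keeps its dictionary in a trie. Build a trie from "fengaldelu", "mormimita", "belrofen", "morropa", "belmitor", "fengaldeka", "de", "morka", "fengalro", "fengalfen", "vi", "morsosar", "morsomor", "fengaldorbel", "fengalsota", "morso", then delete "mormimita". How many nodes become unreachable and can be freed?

Walk "mormimita" from the leaf back toward the root, removing each node that no remaining word uses.
The suffix "mimita" (6 nodes) is used only by "mormimita"; the node for "mor" still has the child "r", so pruning stops there.
Nodes removed: 6

6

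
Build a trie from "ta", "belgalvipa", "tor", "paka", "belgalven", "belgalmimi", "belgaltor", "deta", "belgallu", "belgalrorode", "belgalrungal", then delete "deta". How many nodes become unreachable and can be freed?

4

A node on "deta"'s path can go only if nothing else ends at it or branches off below it.
No other word shares any prefix with "deta", so all 4 of its nodes go.
Nodes removed: 4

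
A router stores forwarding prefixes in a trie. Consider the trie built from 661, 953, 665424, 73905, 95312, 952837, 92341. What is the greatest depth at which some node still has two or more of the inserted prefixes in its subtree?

3

The deepest shared node is where two words last agree before diverging.
e.g. "953" and "95312" share the prefix "953" of length 3; no pair shares a longer one.
Longest shared-prefix length: 3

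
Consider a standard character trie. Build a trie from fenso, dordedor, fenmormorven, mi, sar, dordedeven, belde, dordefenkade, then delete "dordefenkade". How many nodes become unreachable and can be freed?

7

Walk "dordefenkade" from the leaf back toward the root, removing each node that no remaining word uses.
The suffix "fenkade" (7 nodes) is used only by "dordefenkade"; the node for "dorde" still has the child "d", so pruning stops there.
Nodes removed: 7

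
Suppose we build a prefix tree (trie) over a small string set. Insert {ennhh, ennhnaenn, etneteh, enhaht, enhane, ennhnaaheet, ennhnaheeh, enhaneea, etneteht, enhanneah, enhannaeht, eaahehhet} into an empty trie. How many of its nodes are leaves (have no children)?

Leaves are exactly the stored words that no other stored word extends.
Those words: "eaahehhet", "enhaht", "enhaneea", "enhannaeht", "enhanneah", "ennhh", "ennhnaaheet", "ennhnaenn", "ennhnaheeh", "etneteht"
Leaf count: 10

10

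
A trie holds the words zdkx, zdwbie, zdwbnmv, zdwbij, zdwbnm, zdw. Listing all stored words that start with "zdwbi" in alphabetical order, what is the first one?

zdwbie

Filter for "zdwbi…" and sort: "zdwbie", "zdwbij"
Position 1: zdwbie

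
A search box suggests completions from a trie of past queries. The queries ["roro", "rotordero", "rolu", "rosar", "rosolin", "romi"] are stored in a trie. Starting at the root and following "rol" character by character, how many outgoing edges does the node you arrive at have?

1

Follow the path "rol" to its node, then look at its outgoing edges.
Distinct next characters after "rol": u.
That node has 1 child edge.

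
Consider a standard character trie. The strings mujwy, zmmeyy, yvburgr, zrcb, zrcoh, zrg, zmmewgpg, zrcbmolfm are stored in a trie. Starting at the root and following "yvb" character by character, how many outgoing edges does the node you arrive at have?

Walk "yvb" from the root, arriving at one node.
Characters that immediately follow "yvb" among the stored strings: {u}.
That node has 1 child edge.

1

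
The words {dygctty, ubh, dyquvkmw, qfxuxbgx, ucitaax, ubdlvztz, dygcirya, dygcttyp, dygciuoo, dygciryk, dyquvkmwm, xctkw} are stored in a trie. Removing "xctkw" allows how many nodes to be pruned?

A node on "xctkw"'s path can go only if nothing else ends at it or branches off below it.
No other word shares any prefix with "xctkw", so all 5 of its nodes go.
Nodes removed: 5

5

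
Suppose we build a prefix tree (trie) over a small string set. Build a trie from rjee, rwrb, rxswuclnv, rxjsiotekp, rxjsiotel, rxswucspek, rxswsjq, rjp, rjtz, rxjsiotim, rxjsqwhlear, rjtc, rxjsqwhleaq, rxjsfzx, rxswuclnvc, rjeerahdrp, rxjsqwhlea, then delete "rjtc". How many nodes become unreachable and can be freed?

A node on "rjtc"'s path can go only if nothing else ends at it or branches off below it.
The suffix "c" (1 node) is used only by "rjtc"; the node for "rjt" still has the child "z", so pruning stops there.
Nodes removed: 1

1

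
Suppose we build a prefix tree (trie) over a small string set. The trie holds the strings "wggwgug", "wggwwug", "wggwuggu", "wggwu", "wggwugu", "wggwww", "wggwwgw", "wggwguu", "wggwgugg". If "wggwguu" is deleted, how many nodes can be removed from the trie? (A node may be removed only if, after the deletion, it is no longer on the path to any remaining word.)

1

Walk "wggwguu" from the leaf back toward the root, removing each node that no remaining word uses.
The suffix "u" (1 node) is used only by "wggwguu"; the node for "wggwgu" still has the child "g", so pruning stops there.
Nodes removed: 1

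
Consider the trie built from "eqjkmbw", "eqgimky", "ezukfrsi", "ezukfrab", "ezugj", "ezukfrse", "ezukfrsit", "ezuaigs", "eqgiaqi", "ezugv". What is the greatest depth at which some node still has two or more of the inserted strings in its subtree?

Equivalently: take the maximum, over all pairs, of their longest common prefix length.
e.g. "ezukfrsi" and "ezukfrsit" share the prefix "ezukfrsi" of length 8; no pair shares a longer one.
Longest shared-prefix length: 8

8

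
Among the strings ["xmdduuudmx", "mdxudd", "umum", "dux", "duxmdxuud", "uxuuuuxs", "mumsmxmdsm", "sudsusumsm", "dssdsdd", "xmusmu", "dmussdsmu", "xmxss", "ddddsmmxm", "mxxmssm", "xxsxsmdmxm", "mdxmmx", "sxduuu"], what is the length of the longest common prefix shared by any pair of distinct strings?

The deepest shared node is where two words last agree before diverging.
e.g. "dux" and "duxmdxuud" share the prefix "dux" of length 3; no pair shares a longer one.
Longest shared-prefix length: 3

3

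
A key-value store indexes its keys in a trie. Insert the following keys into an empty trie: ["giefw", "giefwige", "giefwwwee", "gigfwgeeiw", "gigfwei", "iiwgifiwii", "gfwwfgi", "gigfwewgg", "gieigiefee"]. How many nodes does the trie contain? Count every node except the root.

48

Count nodes per top-level branch (shared prefixes stored once):
  'g'-branch (gfwwfgi, giefw, giefwige, giefwwwee, gieigiefee, gigfwei, gigfwewgg, gigfwgeeiw): 38 nodes
  'i'-branch (iiwgifiwii): 10 nodes
Sum: 48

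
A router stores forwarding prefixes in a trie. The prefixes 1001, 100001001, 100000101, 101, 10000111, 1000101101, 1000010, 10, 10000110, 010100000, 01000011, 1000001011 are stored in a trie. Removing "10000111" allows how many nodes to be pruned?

A node on "10000111"'s path can go only if nothing else ends at it or branches off below it.
The suffix "1" (1 node) is used only by "10000111"; the node for "1000011" still has the child "0", so pruning stops there.
Nodes removed: 1

1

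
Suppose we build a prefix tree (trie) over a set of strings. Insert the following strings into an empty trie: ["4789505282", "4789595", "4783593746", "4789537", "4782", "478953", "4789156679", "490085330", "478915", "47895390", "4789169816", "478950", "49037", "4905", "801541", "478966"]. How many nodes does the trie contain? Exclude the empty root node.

54

Count nodes per top-level branch (shared prefixes stored once):
  '4'-branch (4782, 4783593746, 478915, 4789156679, 4789169816, 478950, 4789505282, 478953, 4789537, 47895390, 4789595, 478966, 490085330, 49037, 4905): 48 nodes
  '8'-branch (801541): 6 nodes
Sum: 54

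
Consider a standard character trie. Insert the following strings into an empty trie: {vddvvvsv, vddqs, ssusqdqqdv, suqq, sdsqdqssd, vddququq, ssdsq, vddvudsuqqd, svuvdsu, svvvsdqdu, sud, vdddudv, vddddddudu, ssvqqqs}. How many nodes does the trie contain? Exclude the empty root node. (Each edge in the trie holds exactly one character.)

Count nodes per top-level branch (shared prefixes stored once):
  's'-branch (sdsqdqssd, ssdsq, ssusqdqqdv, ssvqqqs, sud, suqq, svuvdsu, svvvsdqdu): 43 nodes
  'v'-branch (vddddddudu, vdddudv, vddqs, vddququq, vddvudsuqqd, vddvvvsv): 31 nodes
Sum: 74

74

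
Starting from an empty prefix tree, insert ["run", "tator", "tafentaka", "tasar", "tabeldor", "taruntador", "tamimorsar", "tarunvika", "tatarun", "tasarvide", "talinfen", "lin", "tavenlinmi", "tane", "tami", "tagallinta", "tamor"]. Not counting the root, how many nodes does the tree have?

81

Insert word by word; a character creates a node only if that edge doesn't already exist:
  "run" → 3 new (r, u, n)
  "tator" → 5 new (t, a, t, o, r)
  "tafentaka" → prefix "ta" already present; 7 new (f, e, n, t, a, k, a)
  "tasar" → prefix "ta" already present; 3 new (s, a, r)
  "tabeldor" → prefix "ta" already present; 6 new (b, e, l, d, o, r)
  "taruntador" → prefix "ta" already present; 8 new (r, u, n, t, a, d, o, r)
  "tamimorsar" → prefix "ta" already present; 8 new (m, i, m, o, r, s, a, r)
  "tarunvika" → prefix "tarun" already present; 4 new (v, i, k, a)
  "tatarun" → prefix "tat" already present; 4 new (a, r, u, n)
  "tasarvide" → prefix "tasar" already present; 4 new (v, i, d, e)
  "talinfen" → prefix "ta" already present; 6 new (l, i, n, f, e, n)
  "lin" → 3 new (l, i, n)
  "tavenlinmi" → prefix "ta" already present; 8 new (v, e, n, l, i, n, m, i)
  "tane" → prefix "ta" already present; 2 new (n, e)
  "tami" → prefix "tami" already present; 0 new (none)
  "tagallinta" → prefix "ta" already present; 8 new (g, a, l, l, i, n, t, a)
  "tamor" → prefix "tam" already present; 2 new (o, r)
Total nodes = 3 + 5 + 7 + 3 + 6 + 8 + 8 + 4 + 4 + 4 + 6 + 3 + 8 + 2 + 0 + 8 + 2 = 81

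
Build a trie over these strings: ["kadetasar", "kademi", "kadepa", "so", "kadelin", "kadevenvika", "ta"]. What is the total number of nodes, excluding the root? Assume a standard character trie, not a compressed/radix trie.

Count nodes per top-level branch (shared prefixes stored once):
  'k'-branch (kadelin, kademi, kadepa, kadetasar, kadevenvika): 23 nodes
  's'-branch (so): 2 nodes
  't'-branch (ta): 2 nodes
Sum: 27

27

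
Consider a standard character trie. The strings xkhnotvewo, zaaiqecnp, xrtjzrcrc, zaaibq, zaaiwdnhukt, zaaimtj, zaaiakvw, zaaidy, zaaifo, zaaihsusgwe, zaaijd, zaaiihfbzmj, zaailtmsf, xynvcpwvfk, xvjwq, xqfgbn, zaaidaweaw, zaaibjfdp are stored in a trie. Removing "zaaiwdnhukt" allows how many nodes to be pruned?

7

Walk "zaaiwdnhukt" from the leaf back toward the root, removing each node that no remaining word uses.
The suffix "wdnhukt" (7 nodes) is used only by "zaaiwdnhukt"; the node for "zaai" still has the child "q", so pruning stops there.
Nodes removed: 7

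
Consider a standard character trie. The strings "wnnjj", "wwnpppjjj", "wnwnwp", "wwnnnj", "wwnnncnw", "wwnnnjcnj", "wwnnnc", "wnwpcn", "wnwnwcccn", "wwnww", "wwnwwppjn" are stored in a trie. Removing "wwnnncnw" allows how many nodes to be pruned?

After clearing the end-marker at "wwnnncnw", prune upward until reaching a node still needed by another word.
The suffix "nw" (2 nodes) is used only by "wwnnncnw"; "wwnnnc" is itself a stored word, so pruning stops there.
Nodes removed: 2

2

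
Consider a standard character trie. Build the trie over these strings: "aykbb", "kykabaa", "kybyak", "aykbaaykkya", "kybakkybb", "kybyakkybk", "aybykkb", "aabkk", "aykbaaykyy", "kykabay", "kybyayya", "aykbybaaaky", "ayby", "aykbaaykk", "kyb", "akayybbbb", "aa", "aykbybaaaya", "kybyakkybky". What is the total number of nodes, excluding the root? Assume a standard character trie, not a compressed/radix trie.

For each word, the new-node count is its length minus the longest prefix already in the trie:
  "aykbb" → 5 new (a, y, k, b, b)
  "kykabaa" → 7 new (k, y, k, a, b, a, a)
  "kybyak" → prefix "ky" already present; 4 new (b, y, a, k)
  "aykbaaykkya" → prefix "aykb" already present; 7 new (a, a, y, k, k, y, a)
  "kybakkybb" → prefix "kyb" already present; 6 new (a, k, k, y, b, b)
  "kybyakkybk" → prefix "kybyak" already present; 4 new (k, y, b, k)
  "aybykkb" → prefix "ay" already present; 5 new (b, y, k, k, b)
  "aabkk" → prefix "a" already present; 4 new (a, b, k, k)
  "aykbaaykyy" → prefix "aykbaayk" already present; 2 new (y, y)
  "kykabay" → prefix "kykaba" already present; 1 new (y)
  "kybyayya" → prefix "kybya" already present; 3 new (y, y, a)
  "aykbybaaaky" → prefix "aykb" already present; 7 new (y, b, a, a, a, k, y)
  "ayby" → prefix "ayby" already present; 0 new (none)
  "aykbaaykk" → prefix "aykbaaykk" already present; 0 new (none)
  "kyb" → prefix "kyb" already present; 0 new (none)
  "akayybbbb" → prefix "a" already present; 8 new (k, a, y, y, b, b, b, b)
  "aa" → prefix "aa" already present; 0 new (none)
  "aykbybaaaya" → prefix "aykbybaaa" already present; 2 new (y, a)
  "kybyakkybky" → prefix "kybyakkybk" already present; 1 new (y)
Total nodes = 5 + 7 + 4 + 7 + 6 + 4 + 5 + 4 + 2 + 1 + 3 + 7 + 0 + 0 + 0 + 8 + 0 + 2 + 1 = 66

66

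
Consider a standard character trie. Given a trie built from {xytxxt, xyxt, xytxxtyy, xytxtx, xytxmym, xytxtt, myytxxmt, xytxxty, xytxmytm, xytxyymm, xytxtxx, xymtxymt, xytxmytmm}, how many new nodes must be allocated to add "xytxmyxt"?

2

The longest prefix of "xytxmyxt" already in the trie is "xytxmy" (length 6).
So 8 − 6 = 2 new nodes.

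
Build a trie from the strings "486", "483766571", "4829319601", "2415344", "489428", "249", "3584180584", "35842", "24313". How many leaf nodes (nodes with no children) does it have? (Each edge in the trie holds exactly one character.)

9

Leaves are exactly the stored words that no other stored word extends.
Those words: "2415344", "24313", "249", "3584180584", "35842", "4829319601", "483766571", "486", "489428"
Leaf count: 9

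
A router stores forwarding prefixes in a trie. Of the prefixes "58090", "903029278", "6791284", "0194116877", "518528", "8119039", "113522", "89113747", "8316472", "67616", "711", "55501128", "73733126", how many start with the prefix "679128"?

1

Filter for entries beginning with "679128":
Matches: "6791284"
Count: 1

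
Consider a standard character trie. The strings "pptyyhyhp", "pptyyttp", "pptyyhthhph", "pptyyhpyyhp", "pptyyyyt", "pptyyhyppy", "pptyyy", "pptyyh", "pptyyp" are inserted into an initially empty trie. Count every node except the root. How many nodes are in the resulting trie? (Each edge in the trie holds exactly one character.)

Insert word by word; a character creates a node only if that edge doesn't already exist:
  "pptyyhyhp" → 9 new (p, p, t, y, y, h, y, h, p)
  "pptyyttp" → prefix "pptyy" already present; 3 new (t, t, p)
  "pptyyhthhph" → prefix "pptyyh" already present; 5 new (t, h, h, p, h)
  "pptyyhpyyhp" → prefix "pptyyh" already present; 5 new (p, y, y, h, p)
  "pptyyyyt" → prefix "pptyy" already present; 3 new (y, y, t)
  "pptyyhyppy" → prefix "pptyyhy" already present; 3 new (p, p, y)
  "pptyyy" → prefix "pptyyy" already present; 0 new (none)
  "pptyyh" → prefix "pptyyh" already present; 0 new (none)
  "pptyyp" → prefix "pptyy" already present; 1 new (p)
Total nodes = 9 + 3 + 5 + 5 + 3 + 3 + 0 + 0 + 1 = 29

29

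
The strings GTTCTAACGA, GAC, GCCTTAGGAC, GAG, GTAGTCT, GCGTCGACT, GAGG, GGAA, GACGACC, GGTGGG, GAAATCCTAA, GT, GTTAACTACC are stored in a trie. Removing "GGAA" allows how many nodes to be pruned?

Walk "GGAA" from the leaf back toward the root, removing each node that no remaining word uses.
The suffix "AA" (2 nodes) is used only by "GGAA"; the node for "GG" still has the child "T", so pruning stops there.
Nodes removed: 2

2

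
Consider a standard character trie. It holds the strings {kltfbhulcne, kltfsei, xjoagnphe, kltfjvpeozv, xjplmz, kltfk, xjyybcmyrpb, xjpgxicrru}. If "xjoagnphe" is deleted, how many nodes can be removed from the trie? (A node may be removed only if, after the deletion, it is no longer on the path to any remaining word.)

7

A node on "xjoagnphe"'s path can go only if nothing else ends at it or branches off below it.
The suffix "oagnphe" (7 nodes) is used only by "xjoagnphe"; the node for "xj" still has the child "p", so pruning stops there.
Nodes removed: 7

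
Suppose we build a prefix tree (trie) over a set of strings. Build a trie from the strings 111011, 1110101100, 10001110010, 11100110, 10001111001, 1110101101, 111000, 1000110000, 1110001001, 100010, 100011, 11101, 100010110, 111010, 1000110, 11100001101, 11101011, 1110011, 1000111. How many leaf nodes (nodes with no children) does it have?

10

Leaves are exactly the stored words that no other stored word extends.
Those words: "100010110", "1000110000", "10001110010", "10001111001", "11100001101", "1110001001", "11100110", "1110101100", "1110101101", "111011"
Leaf count: 10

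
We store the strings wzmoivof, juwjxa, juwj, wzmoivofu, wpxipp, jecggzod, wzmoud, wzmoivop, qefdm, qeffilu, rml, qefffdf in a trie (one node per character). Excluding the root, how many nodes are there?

45

For each word, the new-node count is its length minus the longest prefix already in the trie:
  "wzmoivof" → 8 new (w, z, m, o, i, v, o, f)
  "juwjxa" → 6 new (j, u, w, j, x, a)
  "juwj" → prefix "juwj" already present; 0 new (none)
  "wzmoivofu" → prefix "wzmoivof" already present; 1 new (u)
  "wpxipp" → prefix "w" already present; 5 new (p, x, i, p, p)
  "jecggzod" → prefix "j" already present; 7 new (e, c, g, g, z, o, d)
  "wzmoud" → prefix "wzmo" already present; 2 new (u, d)
  "wzmoivop" → prefix "wzmoivo" already present; 1 new (p)
  "qefdm" → 5 new (q, e, f, d, m)
  "qeffilu" → prefix "qef" already present; 4 new (f, i, l, u)
  "rml" → 3 new (r, m, l)
  "qefffdf" → prefix "qeff" already present; 3 new (f, d, f)
Total nodes = 8 + 6 + 0 + 1 + 5 + 7 + 2 + 1 + 5 + 4 + 3 + 3 = 45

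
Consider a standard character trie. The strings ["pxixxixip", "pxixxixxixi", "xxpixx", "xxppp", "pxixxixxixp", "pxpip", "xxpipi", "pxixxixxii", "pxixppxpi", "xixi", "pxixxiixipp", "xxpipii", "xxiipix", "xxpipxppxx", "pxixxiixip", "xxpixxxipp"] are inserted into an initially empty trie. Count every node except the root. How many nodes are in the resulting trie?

Trace insertions, counting only characters that open a new branch:
  "pxixxixip" → 9 new (p, x, i, x, x, i, x, i, p)
  "pxixxixxixi" → prefix "pxixxix" already present; 4 new (x, i, x, i)
  "xxpixx" → 6 new (x, x, p, i, x, x)
  "xxppp" → prefix "xxp" already present; 2 new (p, p)
  "pxixxixxixp" → prefix "pxixxixxix" already present; 1 new (p)
  "pxpip" → prefix "px" already present; 3 new (p, i, p)
  "xxpipi" → prefix "xxpi" already present; 2 new (p, i)
  "pxixxixxii" → prefix "pxixxixxi" already present; 1 new (i)
  "pxixppxpi" → prefix "pxix" already present; 5 new (p, p, x, p, i)
  "xixi" → prefix "x" already present; 3 new (i, x, i)
  "pxixxiixipp" → prefix "pxixxi" already present; 5 new (i, x, i, p, p)
  "xxpipii" → prefix "xxpipi" already present; 1 new (i)
  "xxiipix" → prefix "xx" already present; 5 new (i, i, p, i, x)
  "xxpipxppxx" → prefix "xxpip" already present; 5 new (x, p, p, x, x)
  "pxixxiixip" → prefix "pxixxiixip" already present; 0 new (none)
  "xxpixxxipp" → prefix "xxpixx" already present; 4 new (x, i, p, p)
Total nodes = 9 + 4 + 6 + 2 + 1 + 3 + 2 + 1 + 5 + 3 + 5 + 1 + 5 + 5 + 0 + 4 = 56

56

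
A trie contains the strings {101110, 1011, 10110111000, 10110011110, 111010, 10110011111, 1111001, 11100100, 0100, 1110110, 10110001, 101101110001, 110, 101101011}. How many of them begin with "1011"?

Walk to "1011"; the words in its subtree are exactly those with that prefix.
Words under "1011": 1011, 10110001, 10110011110, 10110011111, 101101011, 10110111000, 101101110001, 101110
Count: 8

8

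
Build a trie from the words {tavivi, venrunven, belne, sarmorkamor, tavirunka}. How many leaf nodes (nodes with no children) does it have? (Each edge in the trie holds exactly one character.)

5

Leaves are exactly the stored words that no other stored word extends.
Those words: "belne", "sarmorkamor", "tavirunka", "tavivi", "venrunven"
Leaf count: 5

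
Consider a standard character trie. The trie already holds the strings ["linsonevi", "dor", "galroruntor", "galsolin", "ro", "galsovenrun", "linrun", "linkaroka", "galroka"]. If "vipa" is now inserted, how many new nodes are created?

"vipa" shares no prefix with any stored word, so all 4 characters open new nodes.
4 − 0 = 4 new nodes.

4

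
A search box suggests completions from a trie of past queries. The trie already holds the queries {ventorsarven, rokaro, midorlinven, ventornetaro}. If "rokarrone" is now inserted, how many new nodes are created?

"rokar" is already a path in the trie; the remaining "rone" must be added.
So 9 − 5 = 4 new nodes.

4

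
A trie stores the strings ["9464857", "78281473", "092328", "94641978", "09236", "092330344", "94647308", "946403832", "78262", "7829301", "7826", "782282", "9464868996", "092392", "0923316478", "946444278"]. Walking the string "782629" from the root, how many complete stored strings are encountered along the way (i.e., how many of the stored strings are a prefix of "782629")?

2

Traverse "782629" character by character; count nodes along the way that are marked as word ends.
Prefixes of the query that are stored words: "7826", "78262"
Count: 2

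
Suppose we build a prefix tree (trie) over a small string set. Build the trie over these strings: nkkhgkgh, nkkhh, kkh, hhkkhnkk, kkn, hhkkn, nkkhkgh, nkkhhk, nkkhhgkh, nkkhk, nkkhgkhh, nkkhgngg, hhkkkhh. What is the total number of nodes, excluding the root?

Trie structure (* marks end of a word):
(root)
├─ h
│  └─ h
│     └─ k
│        └─ k
│           ├─ h
│           │  └─ n
│           │     └─ k
│           │        └─ k *
│           ├─ k
│           │  └─ h
│           │     └─ h *
│           └─ n *
├─ k
│  └─ k
│     ├─ h *
│     └─ n *
└─ n
   └─ k
      └─ k
         └─ h
            ├─ g
            │  ├─ k
            │  │  ├─ g
            │  │  │  └─ h *
            │  │  └─ h
            │  │     └─ h *
            │  └─ n
            │     └─ g
            │        └─ g *
            ├─ h *
            │  ├─ g
            │  │  └─ k
            │  │     └─ h *
            │  └─ k *
            └─ k *
               └─ g
                  └─ h *
Counting every labelled node above: 37.

37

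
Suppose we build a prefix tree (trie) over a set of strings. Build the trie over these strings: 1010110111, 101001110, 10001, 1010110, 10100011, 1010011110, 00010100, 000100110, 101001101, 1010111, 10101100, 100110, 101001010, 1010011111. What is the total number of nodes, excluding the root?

46

Trace insertions, counting only characters that open a new branch:
  "1010110111" → 10 new (1, 0, 1, 0, 1, 1, 0, 1, 1, 1)
  "101001110" → prefix "1010" already present; 5 new (0, 1, 1, 1, 0)
  "10001" → prefix "10" already present; 3 new (0, 0, 1)
  "1010110" → prefix "1010110" already present; 0 new (none)
  "10100011" → prefix "10100" already present; 3 new (0, 1, 1)
  "1010011110" → prefix "10100111" already present; 2 new (1, 0)
  "00010100" → 8 new (0, 0, 0, 1, 0, 1, 0, 0)
  "000100110" → prefix "00010" already present; 4 new (0, 1, 1, 0)
  "101001101" → prefix "1010011" already present; 2 new (0, 1)
  "1010111" → prefix "101011" already present; 1 new (1)
  "10101100" → prefix "1010110" already present; 1 new (0)
  "100110" → prefix "100" already present; 3 new (1, 1, 0)
  "101001010" → prefix "101001" already present; 3 new (0, 1, 0)
  "1010011111" → prefix "101001111" already present; 1 new (1)
Total nodes = 10 + 5 + 3 + 0 + 3 + 2 + 8 + 4 + 2 + 1 + 1 + 3 + 3 + 1 = 46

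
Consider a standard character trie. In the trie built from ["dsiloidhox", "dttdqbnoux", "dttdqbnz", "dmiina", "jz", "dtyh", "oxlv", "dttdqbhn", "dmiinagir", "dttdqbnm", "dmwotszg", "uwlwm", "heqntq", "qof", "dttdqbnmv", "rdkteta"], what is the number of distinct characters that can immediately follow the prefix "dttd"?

Walk "dttd" from the root, arriving at one node.
Distinct next characters after "dttd": q.
That node has 1 child edge.

1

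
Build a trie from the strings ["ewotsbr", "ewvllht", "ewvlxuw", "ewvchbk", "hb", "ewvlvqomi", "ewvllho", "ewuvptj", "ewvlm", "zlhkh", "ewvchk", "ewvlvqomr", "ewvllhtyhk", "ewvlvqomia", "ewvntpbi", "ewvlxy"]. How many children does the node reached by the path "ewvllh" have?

The children of the "ewvllh" node are the distinct next characters among strings starting with "ewvllh".
Distinct next characters after "ewvllh": o, t.
That node has 2 child edges.

2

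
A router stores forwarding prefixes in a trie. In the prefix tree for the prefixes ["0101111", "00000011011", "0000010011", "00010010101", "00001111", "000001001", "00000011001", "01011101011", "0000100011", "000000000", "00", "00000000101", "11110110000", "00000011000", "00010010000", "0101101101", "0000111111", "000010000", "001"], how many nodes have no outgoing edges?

16

Leaves are exactly the stored words that no other stored word extends.
Those words: "000000000", "00000000101", "00000011000", "00000011001", "00000011011", "0000010011", "000010000", "0000100011", "0000111111", "00010010000", "00010010101", "001", "0101101101", "01011101011", "0101111", "11110110000"
Leaf count: 16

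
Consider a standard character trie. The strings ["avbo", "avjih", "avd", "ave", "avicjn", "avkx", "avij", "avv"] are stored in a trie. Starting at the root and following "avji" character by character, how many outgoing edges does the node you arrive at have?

1

The children of the "avji" node are the distinct next characters among strings starting with "avji".
Distinct next characters after "avji": h.
That node has 1 child edge.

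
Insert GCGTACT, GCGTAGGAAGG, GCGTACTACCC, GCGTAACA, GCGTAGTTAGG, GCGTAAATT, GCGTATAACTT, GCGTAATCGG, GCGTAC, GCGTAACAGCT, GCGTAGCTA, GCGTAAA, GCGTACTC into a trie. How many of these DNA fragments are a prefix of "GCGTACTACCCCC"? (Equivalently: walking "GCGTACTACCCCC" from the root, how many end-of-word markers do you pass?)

3

Traverse "GCGTACTACCCCC" character by character; count nodes along the way that are marked as word ends.
Prefixes of the query that are stored words: "GCGTAC", "GCGTACT", "GCGTACTACCC"
Count: 3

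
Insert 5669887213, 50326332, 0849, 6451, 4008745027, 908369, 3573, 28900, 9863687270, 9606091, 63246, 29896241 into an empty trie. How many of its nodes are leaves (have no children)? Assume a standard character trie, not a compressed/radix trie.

12

A leaf is a node with no children — equivalently, the end of a word that is not a proper prefix of any other stored word.
Those words: "0849", "28900", "29896241", "3573", "4008745027", "50326332", "5669887213", "63246", "6451", "908369", "9606091", "9863687270"
Leaf count: 12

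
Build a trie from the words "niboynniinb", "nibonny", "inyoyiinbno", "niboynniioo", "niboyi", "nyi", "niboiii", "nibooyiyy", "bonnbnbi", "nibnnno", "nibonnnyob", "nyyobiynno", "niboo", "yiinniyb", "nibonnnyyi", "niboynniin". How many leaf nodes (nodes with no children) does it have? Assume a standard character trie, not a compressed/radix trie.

14

Leaves are exactly the stored words that no other stored word extends.
Those words: "bonnbnbi", "inyoyiinbno", "nibnnno", "niboiii", "nibonnnyob", "nibonnnyyi", "nibonny", "nibooyiyy", "niboyi", "niboynniinb", "niboynniioo", "nyi", "nyyobiynno", "yiinniyb"
Leaf count: 14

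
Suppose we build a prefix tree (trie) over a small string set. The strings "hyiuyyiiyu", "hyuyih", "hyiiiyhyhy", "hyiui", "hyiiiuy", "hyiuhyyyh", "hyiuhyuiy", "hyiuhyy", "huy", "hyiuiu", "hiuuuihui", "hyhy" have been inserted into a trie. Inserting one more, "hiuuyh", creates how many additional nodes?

The longest prefix of "hiuuyh" already in the trie is "hiuu" (length 4).
New nodes needed: |"hiuuyh"| − 4 = 6 − 4 = 2.

2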